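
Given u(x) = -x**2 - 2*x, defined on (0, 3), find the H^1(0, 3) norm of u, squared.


||u||_{H^1}^2 = 1248/5

The H^1 norm (squared) on an interval (0, L) is
  ||u||_{H^1}^2 = ∫_0^L u(x)^2 dx + ∫_0^L u'(x)^2 dx.
Compute u'(x) = -2*x - 2.
Then u(x)^2 = x**4 + 4*x**3 + 4*x**2 and u'(x)^2 = 4*x**2 + 8*x + 4.
Integrate each monomial from 0 to 3 using ∫_0^3 c·x^n dx = c·3^(n+1)/(n+1):
  ∫_0^3 u(x)^2 dx = ∫_0^3 (x^4 + 4*x^3 + 4*x^2) dx. Term by term:
    ∫_0^3 x^4 dx = 243/5;  ∫_0^3 4*x^3 dx = 81;  ∫_0^3 4*x^2 dx = 36.
  Sum: 243/5 + 81 + 36 = 828/5.
  ∫_0^3 u'(x)^2 dx = ∫_0^3 (4*x^2 + 8*x + 4) dx. Term by term:
    ∫_0^3 4*x^2 dx = 36;  ∫_0^3 8*x dx = 36;  ∫_0^3 4 dx = 12.
  Sum: 36 + 36 + 12 = 84.
Adding: ||u||_{H^1}^2 = 828/5 + 84 = 1248/5.


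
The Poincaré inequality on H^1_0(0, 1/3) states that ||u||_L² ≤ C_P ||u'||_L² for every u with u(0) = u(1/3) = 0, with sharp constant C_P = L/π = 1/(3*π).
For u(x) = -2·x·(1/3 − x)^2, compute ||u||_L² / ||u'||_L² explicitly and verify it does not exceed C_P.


||u||_L² / ||u'||_L² = sqrt(14)/42 < C_P = 1/(3*π).

u(x) = -2·x·(1/3 − x)^2, so u'(x) = -6*x^2 + 8*x/3 - 2/9.
u(x) = -2·x·(1/3 − x)^2 vanishes at x = 0 and x = 1/3, so u ∈ H^1_0(0, 1/3). Differentiate via the product rule and integrate the resulting polynomials term by term.
  ∫_0^1/3 u² dx = ∫_0^1/3 (4*x^6 - 16*x^5/3 + 8*x^4/3 - 16*x^3/27 + 4*x^2/81) dx. Term by term:
    ∫_0^1/3 4*x^6 dx = 4/15309;  ∫_0^1/3 -16*x^5/3 dx = -8/6561;  ∫_0^1/3 8*x^4/3 dx = 8/3645;
    ∫_0^1/3 -16*x^3/27 dx = -4/2187;  ∫_0^1/3 4*x^2/81 dx = 4/6561.
  Sum: 4/15309 − 8/6561 + 8/3645 − 4/2187 + 4/6561 = 4/229635.
  ∫_0^1/3 (u')² dx = ∫_0^1/3 (36*x^4 - 32*x^3 + 88*x^2/9 - 32*x/27 + 4/81) dx. Term by term:
    ∫_0^1/3 36*x^4 dx = 4/135;  ∫_0^1/3 -32*x^3 dx = -8/81;  ∫_0^1/3 88*x^2/9 dx = 88/729;
    ∫_0^1/3 -32*x/27 dx = -16/243;  ∫_0^1/3 4/81 dx = 4/243.
  Sum: 4/135 − 8/81 + 88/729 − 16/243 + 4/243 = 8/3645.
∫_0^1/3 u² dx = 4/229635, so ||u||_L² = 2*sqrt(35)/2835.
∫_0^1/3 (u')² dx = 8/3645, so ||u'||_L² = 2*sqrt(10)/135.
Ratio ||u||_L² / ||u'||_L² = sqrt(14)/42.
Sharp Poincaré constant on H^1_0(0, 1/3) is C_P = L/π = 1/(3*π), achieved by sin(3*π·x).
A polynomial bump cannot attain the sharp Poincaré constant (only the first sine eigenfunction does), so the ratio is strictly less than C_P, consistent with ||u||_L² ≤ C_P ||u'||_L².


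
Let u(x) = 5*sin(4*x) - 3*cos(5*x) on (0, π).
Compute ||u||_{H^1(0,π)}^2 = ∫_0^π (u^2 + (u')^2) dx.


||u||_{H^1(0,π)}^2 = 2080/3 + 659*π/2

u'(x) = 15*sin(5*x) + 20*cos(4*x).
Expand u² and (u')² and integrate term by term on (0, π), using: for integers n ≥ 1, ∫_0^π sin²(nx) dx = ∫_0^π cos²(nx) dx = π/2; for n ≠ n', ∫_0^π sin(nx)sin(n'x) dx = ∫_0^π cos(nx)cos(n'x) dx = 0; and by product-to-sum, ∫_0^π sin(nx)cos(n'x) dx = ½∫_0^π [sin((n+n')x) + sin((n−n')x)] dx, which is 0 when n+n' is even and 2n/(n²−n'²) when n+n' is odd (it need not vanish on (0, π)).
  u² squared terms: (-3)²·∫cos(5x)² dx = 9·π/2 = 9*π/2;  (5)²·∫sin(4x)² dx = 25·π/2 = 25*π/2.
  u² cross terms: 2·(-3)·(5)·∫cos(5x)·sin(4x) dx = -30·(-8/9) = 80/3.
  So ∫_0^π u² dx = 9*π/2 + 25*π/2 + 80/3 = 80/3 + 17*π.
  (u')² squared terms: (15)²·∫sin(5x)² dx = 225·π/2 = 225*π/2;  (20)²·∫cos(4x)² dx = 400·π/2 = 200*π.
  (u')² cross terms: 2·(15)·(20)·∫sin(5x)·cos(4x) dx = 600·(10/9) = 2000/3.
  So ∫_0^π (u')² dx = 225*π/2 + 200*π + 2000/3 = 2000/3 + 625*π/2.
||u||_{H^1}^2 = (80/3 + 17*π) + (2000/3 + 625*π/2) = 2080/3 + 659*π/2.


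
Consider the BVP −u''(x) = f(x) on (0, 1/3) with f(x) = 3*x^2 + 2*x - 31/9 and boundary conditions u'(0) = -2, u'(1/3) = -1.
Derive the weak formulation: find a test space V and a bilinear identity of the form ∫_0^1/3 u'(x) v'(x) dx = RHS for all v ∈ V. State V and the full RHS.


V = H^1(0, 1/3) (v unrestricted at boundary; u is determined up to an additive constant); weak form: ∫_0^1/3 u'v' dx = ∫_0^1/3 (3*x^2 + 2*x - 31/9) v dx − v(1/3) + 2·v(0) for all v ∈ V.

Multiply both sides by a test function v and integrate from 0 to 1/3:
  ∫_0^1/3 −u''(x) v(x) dx = ∫_0^1/3 f(x) v(x) dx.
Integrate the LHS by parts once:
  ∫_0^1/3 −u'' v dx = −[u'(x) v(x)]_0^1/3 + ∫_0^1/3 u'(x) v'(x) dx.
Thus ∫_0^1/3 u'(x) v'(x) dx = ∫_0^1/3 f(x) v(x) dx + [u'(x) v(x)]_0^1/3.
Choose V so that boundary terms are either known or forced to vanish.
u has inhomogeneous Neumann u'(0) = -2, u'(1/3) = -1. [u' v]_0^1/3 = (-1)·v(1/3) − (-2)·v(0) = − v(1/3) + 2·v(0). Take V = H^1(0, 1/3); boundary term becomes part of RHS.
Weak formulation: find u (satisfying any essential BC) such that ∫_0^1/3 u'(x) v'(x) dx = ∫_0^1/3 f v dx − v(1/3) + 2·v(0) for all v ∈ V (Neumann data are natural BCs: they enter the RHS as boundary terms).
Substituting f(x) = 3*x^2 + 2*x - 31/9, the right-hand side is ∫_0^1/3 (3*x^2 + 2*x - 31/9) v dx − v(1/3) + 2·v(0).
Compatibility check (pure Neumann): taking v ≡ 1 ∈ V gives 0 = ∫_0^1/3 f dx + (-1) − (-2), i.e. ∫_0^1/3 f dx must equal u'(0) − u'(1/3) = -1. Indeed ∫_0^1/3 (3*x^2 + 2*x - 31/9) dx = -1, so the data are compatible. The solution is then unique only up to an additive constant (fix it e.g. by requiring ∫_0^1/3 u dx = 0).


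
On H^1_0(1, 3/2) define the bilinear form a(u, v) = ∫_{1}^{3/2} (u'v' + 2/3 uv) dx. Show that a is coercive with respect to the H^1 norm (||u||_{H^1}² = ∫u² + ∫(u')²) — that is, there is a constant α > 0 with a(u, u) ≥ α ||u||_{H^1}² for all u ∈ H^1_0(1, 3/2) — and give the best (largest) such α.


α = 2*(1 + 6*π^2)/(3*(1 + 4*π^2))

Coercivity of a(·,·) on H^1_0(1, 3/2) means a(u, u) ≥ α ||u||_{H^1}² for every u ∈ H^1_0.
The interval has length L = 1/2, and Poincaré/coercivity depend only on L. Here a(u, u) = ∫(u')² + (2/3)·∫u².
Here 0 < c = 2/3 < 1. The condition a(u,u) ≥ α||u||_{H^1}² reads (1−α)∫(u')² ≥ (α−c)∫u². Any admissible α is ≤ 1 (rapidly oscillating u have ∫u²/∫(u')² → 0), and α = 1 would force 0 ≥ (1−c)∫u², impossible since c < 1; so 1−α > 0. By the sharp Poincaré inequality on H^1_0 of an interval of length L, ∫(u')² ≥ (π/L)²∫u² with equality for the first sine mode sin(π(x−x₀)/L) (x₀ the left endpoint), so the inequality holds for all u iff (1−α)(π/L)² ≥ α − c, i.e. α ≤ ((π/L)² + c)/((π/L)² + 1) = (1 + c(L/π)²)/(1 + (L/π)²). With (π/L)² = 4*π^2 and c = 2/3, the largest admissible constant is α = ((π/L)² + c)/((π/L)² + 1).
Simplifying, α = 2*(1 + 6*π^2)/(3*(1 + 4*π^2)).


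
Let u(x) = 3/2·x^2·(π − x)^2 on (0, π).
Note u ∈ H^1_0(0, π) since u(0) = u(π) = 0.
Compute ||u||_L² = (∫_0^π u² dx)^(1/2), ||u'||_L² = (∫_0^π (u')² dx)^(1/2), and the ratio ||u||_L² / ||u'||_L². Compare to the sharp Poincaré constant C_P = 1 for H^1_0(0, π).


||u||_L² / ||u'||_L² = sqrt(3)*π/6 < C_P = 1.

u(x) = 3/2·x^2·(π − x)^2, so u'(x) = 3*x*(x - π)*(2*x - π).
u(x) = 3/2·x^2·(π − x)^2 vanishes at x = 0 and x = π, so u ∈ H^1_0(0, π). Differentiate via the product rule and integrate the resulting polynomials term by term.
  ∫_0^π u² dx = ∫_0^π (9*x^8/4 - 9*π*x^7 + 27*π^2*x^6/2 - 9*π^3*x^5 + 9*π^4*x^4/4) dx. Term by term:
    ∫_0^π 9*x^8/4 dx = π^9/4;  ∫_0^π -9*π*x^7 dx = -9*π^9/8;  ∫_0^π 27*π^2*x^6/2 dx = 27*π^9/14;
    ∫_0^π -9*π^3*x^5 dx = -3*π^9/2;  ∫_0^π 9*π^4*x^4/4 dx = 9*π^9/20.
  Sum: π^9/4 − 9*π^9/8 + 27*π^9/14 − 3*π^9/2 + 9*π^9/20 = π^9/280.
  ∫_0^π (u')² dx = ∫_0^π (36*x^6 - 108*π*x^5 + 117*π^2*x^4 - 54*π^3*x^3 + 9*π^4*x^2) dx. Term by term:
    ∫_0^π 36*x^6 dx = 36*π^7/7;  ∫_0^π -108*π*x^5 dx = -18*π^7;  ∫_0^π 117*π^2*x^4 dx = 117*π^7/5;
    ∫_0^π -54*π^3*x^3 dx = -27*π^7/2;  ∫_0^π 9*π^4*x^2 dx = 3*π^7.
  Sum: 36*π^7/7 − 18*π^7 + 117*π^7/5 − 27*π^7/2 + 3*π^7 = 3*π^7/70.
∫_0^π u² dx = π^9/280, so ||u||_L² = sqrt(70)*π^(9/2)/140.
∫_0^π (u')² dx = 3*π^7/70, so ||u'||_L² = sqrt(210)*π^(7/2)/70.
Ratio ||u||_L² / ||u'||_L² = sqrt(3)*π/6.
Sharp Poincaré constant on H^1_0(0, π) is C_P = L/π = 1, achieved by sin(x).
A polynomial bump cannot attain the sharp Poincaré constant (only the first sine eigenfunction does), so the ratio is strictly less than C_P, consistent with ||u||_L² ≤ C_P ||u'||_L².


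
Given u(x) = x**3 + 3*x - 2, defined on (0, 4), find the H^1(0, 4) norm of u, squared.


||u||_{H^1}^2 = 39820/7

The H^1 norm (squared) on an interval (0, L) is
  ||u||_{H^1}^2 = ∫_0^L u(x)^2 dx + ∫_0^L u'(x)^2 dx.
Compute u'(x) = 3*x**2 + 3.
Then u(x)^2 = x**6 + 6*x**4 - 4*x**3 + 9*x**2 - 12*x + 4 and u'(x)^2 = 9*x**4 + 18*x**2 + 9.
Integrate each monomial from 0 to 4 using ∫_0^4 c·x^n dx = c·4^(n+1)/(n+1):
  ∫_0^4 u(x)^2 dx = ∫_0^4 (x^6 + 6*x^4 - 4*x^3 + 9*x^2 - 12*x + 4) dx. Term by term:
    ∫_0^4 x^6 dx = 16384/7;  ∫_0^4 6*x^4 dx = 6144/5;  ∫_0^4 -4*x^3 dx = -256;
    ∫_0^4 9*x^2 dx = 192;  ∫_0^4 -12*x dx = -96;  ∫_0^4 4 dx = 16.
  Sum: 16384/7 + 6144/5 − 256 + 192 − 96 + 16 = 119888/35.
  ∫_0^4 u'(x)^2 dx = ∫_0^4 (9*x^4 + 18*x^2 + 9) dx. Term by term:
    ∫_0^4 9*x^4 dx = 9216/5;  ∫_0^4 18*x^2 dx = 384;  ∫_0^4 9 dx = 36.
  Sum: 9216/5 + 384 + 36 = 11316/5.
Adding: ||u||_{H^1}^2 = 119888/35 + 11316/5 = 39820/7.


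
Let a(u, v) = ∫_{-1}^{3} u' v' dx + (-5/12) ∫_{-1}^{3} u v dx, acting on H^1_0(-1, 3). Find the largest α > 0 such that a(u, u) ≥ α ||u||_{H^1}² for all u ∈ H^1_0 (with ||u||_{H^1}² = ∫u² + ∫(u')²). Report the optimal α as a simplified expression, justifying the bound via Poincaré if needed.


α = (-20/3 + π^2)/(π^2 + 16)

Coercivity of a(·,·) on H^1_0(-1, 3) means a(u, u) ≥ α ||u||_{H^1}² for every u ∈ H^1_0.
The interval has length L = 4, and Poincaré/coercivity depend only on L. Here a(u, u) = ∫(u')² + (-5/12)·∫u².
Here c = -5/12 < 0 with |c| < (π/L)² = π^2/16, so coercivity still holds. The condition a(u,u) ≥ α||u||_{H^1}² reads (1−α)∫(u')² ≥ (α−c)∫u². Any admissible α is ≤ 1 (rapidly oscillating u have ∫u²/∫(u')² → 0), and α = 1 would force 0 ≥ (1−c)∫u², impossible since c < 1; so 1−α > 0. By the sharp Poincaré inequality on H^1_0 of an interval of length L, ∫(u')² ≥ (π/L)²∫u² with equality for the first sine mode sin(π(x−x₀)/L) (x₀ the left endpoint), so the inequality holds for all u iff (1−α)(π/L)² ≥ α − c, i.e. α ≤ ((π/L)² + c)/((π/L)² + 1) = (1 + c(L/π)²)/(1 + (L/π)²). (Direct route, valid since c ≤ 0: Poincaré gives c∫u² ≥ c(L/π)²∫(u')², so a(u,u) ≥ (1 + c(L/π)²)∫(u')², while ||u||_{H^1}² ≤ (1 + (L/π)²)∫(u')²; dividing yields the same α.) With (π/L)² = π^2/16 and c = -5/12, the largest admissible constant is α = ((π/L)² + c)/((π/L)² + 1).
Simplifying, α = (-20/3 + π^2)/(π^2 + 16).


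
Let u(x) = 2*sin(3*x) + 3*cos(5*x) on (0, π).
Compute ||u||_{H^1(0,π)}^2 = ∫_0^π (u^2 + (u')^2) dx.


||u||_{H^1(0,π)}^2 = 137*π

u'(x) = -15*sin(5*x) + 6*cos(3*x).
Expand u² and (u')² and integrate term by term on (0, π), using: for integers n ≥ 1, ∫_0^π sin²(nx) dx = ∫_0^π cos²(nx) dx = π/2; for n ≠ n', ∫_0^π sin(nx)sin(n'x) dx = ∫_0^π cos(nx)cos(n'x) dx = 0; and by product-to-sum, ∫_0^π sin(nx)cos(n'x) dx = ½∫_0^π [sin((n+n')x) + sin((n−n')x)] dx, which is 0 when n+n' is even and 2n/(n²−n'²) when n+n' is odd (it need not vanish on (0, π)).
  u² squared terms: (2)²·∫sin(3x)² dx = 4·π/2 = 2*π;  (3)²·∫cos(5x)² dx = 9·π/2 = 9*π/2.
  u² cross terms: 2·(2)·(3)·∫sin(3x)·cos(5x) dx = 12·(0) = 0.
  So ∫_0^π u² dx = 2*π + 9*π/2 + 0 = 13*π/2.
  (u')² squared terms: (-15)²·∫sin(5x)² dx = 225·π/2 = 225*π/2;  (6)²·∫cos(3x)² dx = 36·π/2 = 18*π.
  (u')² cross terms: 2·(-15)·(6)·∫sin(5x)·cos(3x) dx = -180·(0) = 0.
  So ∫_0^π (u')² dx = 225*π/2 + 18*π + 0 = 261*π/2.
||u||_{H^1}^2 = (13*π/2) + (261*π/2) = 137*π.


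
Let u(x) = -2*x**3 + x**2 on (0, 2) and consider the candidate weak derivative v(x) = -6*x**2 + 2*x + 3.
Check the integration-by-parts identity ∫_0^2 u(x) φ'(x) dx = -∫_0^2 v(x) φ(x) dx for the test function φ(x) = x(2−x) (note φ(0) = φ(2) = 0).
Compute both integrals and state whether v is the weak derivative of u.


LHS = 104/15, RHS = 44/15. No, v is not the weak derivative of u.

u(x) = -2*x**3 + x**2, classical derivative u'(x) = -6*x**2 + 2*x.
φ(x) = x(2−x), so φ'(x) = 2 - 2*x.
Note φ(0) = φ(2) = 0, so the boundary term u·φ vanishes.
LHS = ∫_0^2 u(x) φ'(x) dx = ∫_0^2 (4*x^4 - 6*x^3 + 2*x^2) dx. Term by term:
  ∫_0^2 4*x^4 dx = 128/5;  ∫_0^2 -6*x^3 dx = -24;  ∫_0^2 2*x^2 dx = 16/3.
Sum: 128/5 − 24 + 16/3 = 104/15.
So LHS = 104/15.
∫_0^2 v(x) φ(x) dx = ∫_0^2 (6*x^4 - 14*x^3 + x^2 + 6*x) dx. Term by term:
  ∫_0^2 6*x^4 dx = 192/5;  ∫_0^2 -14*x^3 dx = -56;  ∫_0^2 x^2 dx = 8/3;
  ∫_0^2 6*x dx = 12.
Sum: 192/5 − 56 + 8/3 + 12 = -44/15.
So RHS = -∫_0^2 v(x) φ(x) dx = 44/15.
LHS − RHS = 4 ≠ 0, so the identity fails.
(For a valid weak derivative the identity must hold for EVERY test function, in particular this one. The failure shows v is NOT the weak derivative of u.)
Correct weak derivative would be u'(x) = -6*x**2 + 2*x.


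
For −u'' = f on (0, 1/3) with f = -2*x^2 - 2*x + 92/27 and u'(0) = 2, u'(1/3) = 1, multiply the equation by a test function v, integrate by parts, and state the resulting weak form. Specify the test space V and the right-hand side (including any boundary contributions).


V = H^1(0, 1/3) (v unrestricted at boundary; u is determined up to an additive constant); weak form: ∫_0^1/3 u'v' dx = ∫_0^1/3 (-2*x^2 - 2*x + 92/27) v dx + v(1/3) − 2·v(0) for all v ∈ V.

Multiply both sides by a test function v and integrate from 0 to 1/3:
  ∫_0^1/3 −u''(x) v(x) dx = ∫_0^1/3 f(x) v(x) dx.
Integrate the LHS by parts once:
  ∫_0^1/3 −u'' v dx = −[u'(x) v(x)]_0^1/3 + ∫_0^1/3 u'(x) v'(x) dx.
Thus ∫_0^1/3 u'(x) v'(x) dx = ∫_0^1/3 f(x) v(x) dx + [u'(x) v(x)]_0^1/3.
Choose V so that boundary terms are either known or forced to vanish.
u has inhomogeneous Neumann u'(0) = 2, u'(1/3) = 1. [u' v]_0^1/3 = (1)·v(1/3) − (2)·v(0) = v(1/3) − 2·v(0). Take V = H^1(0, 1/3); boundary term becomes part of RHS.
Weak formulation: find u (satisfying any essential BC) such that ∫_0^1/3 u'(x) v'(x) dx = ∫_0^1/3 f v dx + v(1/3) − 2·v(0) for all v ∈ V (Neumann data are natural BCs: they enter the RHS as boundary terms).
Substituting f(x) = -2*x^2 - 2*x + 92/27, the right-hand side is ∫_0^1/3 (-2*x^2 - 2*x + 92/27) v dx + v(1/3) − 2·v(0).
Compatibility check (pure Neumann): taking v ≡ 1 ∈ V gives 0 = ∫_0^1/3 f dx + (1) − (2), i.e. ∫_0^1/3 f dx must equal u'(0) − u'(1/3) = 1. Indeed ∫_0^1/3 (-2*x^2 - 2*x + 92/27) dx = 1, so the data are compatible. The solution is then unique only up to an additive constant (fix it e.g. by requiring ∫_0^1/3 u dx = 0).


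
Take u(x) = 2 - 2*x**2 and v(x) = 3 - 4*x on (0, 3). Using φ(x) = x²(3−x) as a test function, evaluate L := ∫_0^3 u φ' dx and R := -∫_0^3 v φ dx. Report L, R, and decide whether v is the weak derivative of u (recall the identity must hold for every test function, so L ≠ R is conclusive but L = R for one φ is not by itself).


LHS = 243/5, RHS = 567/20. No, v is not the weak derivative of u.

u(x) = 2 - 2*x**2, classical derivative u'(x) = -4*x.
φ(x) = x²(3−x), so φ'(x) = 3*x*(2 - x).
Note φ(0) = φ(3) = 0, so the boundary term u·φ vanishes.
LHS = ∫_0^3 u(x) φ'(x) dx = ∫_0^3 (6*x^4 - 12*x^3 - 6*x^2 + 12*x) dx. Term by term:
  ∫_0^3 6*x^4 dx = 1458/5;  ∫_0^3 -12*x^3 dx = -243;  ∫_0^3 -6*x^2 dx = -54;
  ∫_0^3 12*x dx = 54.
Sum: 1458/5 − 243 − 54 + 54 = 243/5.
So LHS = 243/5.
∫_0^3 v(x) φ(x) dx = ∫_0^3 (4*x^4 - 15*x^3 + 9*x^2) dx. Term by term:
  ∫_0^3 4*x^4 dx = 972/5;  ∫_0^3 -15*x^3 dx = -1215/4;  ∫_0^3 9*x^2 dx = 81.
Sum: 972/5 − 1215/4 + 81 = -567/20.
So RHS = -∫_0^3 v(x) φ(x) dx = 567/20.
LHS − RHS = 81/4 ≠ 0, so the identity fails.
(For a valid weak derivative the identity must hold for EVERY test function, in particular this one. The failure shows v is NOT the weak derivative of u.)
Correct weak derivative would be u'(x) = -4*x.


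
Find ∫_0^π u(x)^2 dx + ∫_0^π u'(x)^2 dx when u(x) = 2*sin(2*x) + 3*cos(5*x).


||u||_{H^1(0,π)}^2 = -416/7 + 127*π

u'(x) = -15*sin(5*x) + 4*cos(2*x).
Expand u² and (u')² and integrate term by term on (0, π), using: for integers n ≥ 1, ∫_0^π sin²(nx) dx = ∫_0^π cos²(nx) dx = π/2; for n ≠ n', ∫_0^π sin(nx)sin(n'x) dx = ∫_0^π cos(nx)cos(n'x) dx = 0; and by product-to-sum, ∫_0^π sin(nx)cos(n'x) dx = ½∫_0^π [sin((n+n')x) + sin((n−n')x)] dx, which is 0 when n+n' is even and 2n/(n²−n'²) when n+n' is odd (it need not vanish on (0, π)).
  u² squared terms: (2)²·∫sin(2x)² dx = 4·π/2 = 2*π;  (3)²·∫cos(5x)² dx = 9·π/2 = 9*π/2.
  u² cross terms: 2·(2)·(3)·∫sin(2x)·cos(5x) dx = 12·(-4/21) = -16/7.
  So ∫_0^π u² dx = 2*π + 9*π/2 − 16/7 = -16/7 + 13*π/2.
  (u')² squared terms: (-15)²·∫sin(5x)² dx = 225·π/2 = 225*π/2;  (4)²·∫cos(2x)² dx = 16·π/2 = 8*π.
  (u')² cross terms: 2·(-15)·(4)·∫sin(5x)·cos(2x) dx = -120·(10/21) = -400/7.
  So ∫_0^π (u')² dx = 225*π/2 + 8*π − 400/7 = -400/7 + 241*π/2.
||u||_{H^1}^2 = (-16/7 + 13*π/2) + (-400/7 + 241*π/2) = -416/7 + 127*π.


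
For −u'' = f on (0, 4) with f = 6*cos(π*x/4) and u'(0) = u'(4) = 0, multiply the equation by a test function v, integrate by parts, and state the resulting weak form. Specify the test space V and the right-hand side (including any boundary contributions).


V = H^1(0, 4) (no boundary constraint on v; u is determined up to an additive constant); weak form: ∫_0^4 u'v' dx = ∫_0^4 (6*cos(π*x/4)) v dx for all v ∈ V.

Multiply both sides by a test function v and integrate from 0 to 4:
  ∫_0^4 −u''(x) v(x) dx = ∫_0^4 f(x) v(x) dx.
Integrate the LHS by parts once:
  ∫_0^4 −u'' v dx = −[u'(x) v(x)]_0^4 + ∫_0^4 u'(x) v'(x) dx.
Thus ∫_0^4 u'(x) v'(x) dx = ∫_0^4 f(x) v(x) dx + [u'(x) v(x)]_0^4.
Choose V so that boundary terms are either known or forced to vanish.
u has homogeneous Neumann: u'(0) = u'(4) = 0. So [u' v]_0^4 = 0·v(4) − 0·v(0) = 0 for any v; take V = H^1(0, 4).
Weak formulation: find u (satisfying any essential BC) such that ∫_0^4 u'(x) v'(x) dx = ∫_0^4 f v dx for all v ∈ V (homogeneous Neumann, so boundary terms vanish).
Substituting f(x) = 6*cos(π*x/4), the right-hand side is ∫_0^4 (6*cos(π*x/4)) v dx.
Compatibility check (pure Neumann): taking v ≡ 1 ∈ V gives 0 = ∫_0^4 f dx + (0) − (0), i.e. ∫_0^4 f dx must equal u'(0) − u'(4) = 0. Indeed ∫_0^4 (6*cos(π*x/4)) dx = 0, so the data are compatible. The solution is then unique only up to an additive constant (fix it e.g. by requiring ∫_0^4 u dx = 0).


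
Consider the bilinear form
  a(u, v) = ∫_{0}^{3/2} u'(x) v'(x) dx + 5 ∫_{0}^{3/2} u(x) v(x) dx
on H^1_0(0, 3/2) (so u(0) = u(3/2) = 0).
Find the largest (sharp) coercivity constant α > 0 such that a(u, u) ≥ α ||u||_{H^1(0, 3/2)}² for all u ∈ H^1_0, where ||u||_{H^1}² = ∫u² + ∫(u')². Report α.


α = 1

Coercivity of a(·,·) on H^1_0(0, 3/2) means a(u, u) ≥ α ||u||_{H^1}² for every u ∈ H^1_0.
The interval has length L = 3/2, and Poincaré/coercivity depend only on L. Here a(u, u) = ∫(u')² + (5)·∫u².
Here c = 5 ≥ 1, so a(u,u) = ∫(u')² + c∫u² ≥ ∫(u')² + ∫u² = ||u||_{H^1}², i.e. α = 1 works. No larger α is possible: a(u,u) ≥ α||u||_{H^1}² means (1−α)∫(u')² ≥ (α−c)∫u², and for the modes u_n = sin(nπ(x−x₀)/L) (x₀ the left endpoint) one has ∫u_n²/∫(u_n')² = (L/(nπ))² → 0, so a(u_n,u_n)/||u_n||_{H^1}² → 1. Hence the optimal constant is α = 1.
Therefore α = 1.


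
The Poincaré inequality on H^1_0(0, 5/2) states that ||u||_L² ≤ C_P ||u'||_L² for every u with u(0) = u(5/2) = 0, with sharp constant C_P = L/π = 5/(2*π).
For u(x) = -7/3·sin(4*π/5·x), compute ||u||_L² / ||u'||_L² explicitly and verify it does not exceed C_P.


||u||_L² / ||u'||_L² = 5/(4*π) < C_P = 5/(2*π).

u(x) = -7/3·sin(4*π/5·x), so u'(x) = -28*π*cos(4*π*x/5)/15.
Writing u(x) = A·sin(kπx/L) with A = -7/3 and k = 2, use ∫_0^L sin²(kπx/L) dx = L/2 and ∫_0^L cos²(kπx/L) dx = L/2.
u² = 49/9·sin²(4*π/5·x) and (u')² = 784*π^2/225·cos²(4*π/5·x), and each of sin², cos² integrates to L/2 = 5/4 over (0, 5/2).
∫_0^5/2 u² dx = 245/36, so ||u||_L² = 7*sqrt(5)/6.
∫_0^5/2 (u')² dx = 196*π^2/45, so ||u'||_L² = 14*sqrt(5)*π/15.
Ratio ||u||_L² / ||u'||_L² = 5/(4*π).
Sharp Poincaré constant on H^1_0(0, 5/2) is C_P = L/π = 5/(2*π), achieved by sin(2*π/5·x).
This is the k = 2 harmonic; the ratio L/(kπ) is strictly less than C_P = L/π, consistent with the sharp inequality ||u||_L² ≤ C_P ||u'||_L².


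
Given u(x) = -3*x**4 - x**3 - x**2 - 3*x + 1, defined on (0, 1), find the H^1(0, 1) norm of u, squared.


||u||_{H^1}^2 = 13289/140

The H^1 norm (squared) on an interval (0, L) is
  ||u||_{H^1}^2 = ∫_0^L u(x)^2 dx + ∫_0^L u'(x)^2 dx.
Compute u'(x) = -12*x**3 - 3*x**2 - 2*x - 3.
Then u(x)^2 = 9*x**8 + 6*x**7 + 7*x**6 + 20*x**5 + x**4 + 4*x**3 + 7*x**2 - 6*x + 1 and u'(x)^2 = 144*x**6 + 72*x**5 + 57*x**4 + 84*x**3 + 22*x**2 + 12*x + 9.
Integrate each monomial from 0 to 1 using ∫_0^1 c·x^n dx = c·1^(n+1)/(n+1):
  ∫_0^1 u(x)^2 dx = ∫_0^1 (9*x^8 + 6*x^7 + 7*x^6 + 20*x^5 + x^4 + 4*x^3 + 7*x^2 - 6*x + 1) dx. Term by term:
    ∫_0^1 9*x^8 dx = 1;  ∫_0^1 6*x^7 dx = 3/4;  ∫_0^1 7*x^6 dx = 1;
    ∫_0^1 20*x^5 dx = 10/3;  ∫_0^1 x^4 dx = 1/5;  ∫_0^1 4*x^3 dx = 1;
    ∫_0^1 7*x^2 dx = 7/3;  ∫_0^1 -6*x dx = -3;  ∫_0^1 1 dx = 1.
  Sum: 1 + 3/4 + 1 + 10/3 + 1/5 + 1 + 7/3 − 3 + 1 = 457/60.
  ∫_0^1 u'(x)^2 dx = ∫_0^1 (144*x^6 + 72*x^5 + 57*x^4 + 84*x^3 + 22*x^2 + 12*x + 9) dx. Term by term:
    ∫_0^1 144*x^6 dx = 144/7;  ∫_0^1 72*x^5 dx = 12;  ∫_0^1 57*x^4 dx = 57/5;
    ∫_0^1 84*x^3 dx = 21;  ∫_0^1 22*x^2 dx = 22/3;  ∫_0^1 12*x dx = 6;
    ∫_0^1 9 dx = 9.
  Sum: 144/7 + 12 + 57/5 + 21 + 22/3 + 6 + 9 = 9167/105.
Adding: ||u||_{H^1}^2 = 457/60 + 9167/105 = 13289/140.


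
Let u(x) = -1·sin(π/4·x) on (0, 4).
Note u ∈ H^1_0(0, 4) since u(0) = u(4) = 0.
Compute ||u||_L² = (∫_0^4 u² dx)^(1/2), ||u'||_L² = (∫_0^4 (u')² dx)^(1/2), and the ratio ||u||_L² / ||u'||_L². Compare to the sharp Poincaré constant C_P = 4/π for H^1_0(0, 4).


||u||_L² / ||u'||_L² = 4/π = C_P.

u(x) = -1·sin(π/4·x), so u'(x) = -π*cos(π*x/4)/4.
Writing u(x) = A·sin(kπx/L) with A = -1 and k = 1, use ∫_0^L sin²(kπx/L) dx = L/2 and ∫_0^L cos²(kπx/L) dx = L/2.
u² = 1·sin²(π/4·x) and (u')² = π^2/16·cos²(π/4·x), and each of sin², cos² integrates to L/2 = 2 over (0, 4).
∫_0^4 u² dx = 2, so ||u||_L² = sqrt(2).
∫_0^4 (u')² dx = π^2/8, so ||u'||_L² = sqrt(2)*π/4.
Ratio ||u||_L² / ||u'||_L² = 4/π.
Sharp Poincaré constant on H^1_0(0, 4) is C_P = L/π = 4/π, achieved by sin(π/4·x).
This is the k = 1 eigenfunction (up to amplitude), so the ratio equals the sharp Poincaré constant exactly.


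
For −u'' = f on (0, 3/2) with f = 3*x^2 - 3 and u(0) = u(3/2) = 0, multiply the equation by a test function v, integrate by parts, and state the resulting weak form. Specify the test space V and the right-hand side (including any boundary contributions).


V = H^1_0(0, 3/2) (so v(0) = v(3/2) = 0); weak form: ∫_0^3/2 u'v' dx = ∫_0^3/2 (3*x^2 - 3) v dx for all v ∈ V.

Multiply both sides by a test function v and integrate from 0 to 3/2:
  ∫_0^3/2 −u''(x) v(x) dx = ∫_0^3/2 f(x) v(x) dx.
Integrate the LHS by parts once:
  ∫_0^3/2 −u'' v dx = −[u'(x) v(x)]_0^3/2 + ∫_0^3/2 u'(x) v'(x) dx.
Thus ∫_0^3/2 u'(x) v'(x) dx = ∫_0^3/2 f(x) v(x) dx + [u'(x) v(x)]_0^3/2.
Choose V so that boundary terms are either known or forced to vanish.
u is Dirichlet: u(0) = u(3/2) = 0. Let V = H^1_0(0, 3/2); then v(0) = v(3/2) = 0, and [u' v]_0^3/2 = 0.
Weak formulation: find u (satisfying any essential BC) such that ∫_0^3/2 u'(x) v'(x) dx = ∫_0^3/2 f v dx for all v ∈ V.
Substituting f(x) = 3*x^2 - 3, the right-hand side is ∫_0^3/2 (3*x^2 - 3) v dx.


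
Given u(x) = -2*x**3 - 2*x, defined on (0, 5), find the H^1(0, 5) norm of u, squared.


||u||_{H^1}^2 = 1539920/21

The H^1 norm (squared) on an interval (0, L) is
  ||u||_{H^1}^2 = ∫_0^L u(x)^2 dx + ∫_0^L u'(x)^2 dx.
Compute u'(x) = -6*x**2 - 2.
Then u(x)^2 = 4*x**6 + 8*x**4 + 4*x**2 and u'(x)^2 = 36*x**4 + 24*x**2 + 4.
Integrate each monomial from 0 to 5 using ∫_0^5 c·x^n dx = c·5^(n+1)/(n+1):
  ∫_0^5 u(x)^2 dx = ∫_0^5 (4*x^6 + 8*x^4 + 4*x^2) dx. Term by term:
    ∫_0^5 4*x^6 dx = 312500/7;  ∫_0^5 8*x^4 dx = 5000;  ∫_0^5 4*x^2 dx = 500/3.
  Sum: 312500/7 + 5000 + 500/3 = 1046000/21.
  ∫_0^5 u'(x)^2 dx = ∫_0^5 (36*x^4 + 24*x^2 + 4) dx. Term by term:
    ∫_0^5 36*x^4 dx = 22500;  ∫_0^5 24*x^2 dx = 1000;  ∫_0^5 4 dx = 20.
  Sum: 22500 + 1000 + 20 = 23520.
Adding: ||u||_{H^1}^2 = 1046000/21 + 23520 = 1539920/21.


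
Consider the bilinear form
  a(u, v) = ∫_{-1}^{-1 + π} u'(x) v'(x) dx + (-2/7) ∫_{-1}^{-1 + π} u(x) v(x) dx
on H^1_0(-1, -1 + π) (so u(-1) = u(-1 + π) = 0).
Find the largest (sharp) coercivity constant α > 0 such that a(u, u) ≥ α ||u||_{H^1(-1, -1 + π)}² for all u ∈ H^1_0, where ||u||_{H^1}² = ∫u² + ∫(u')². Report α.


α = 5/14

Coercivity of a(·,·) on H^1_0(-1, -1 + π) means a(u, u) ≥ α ||u||_{H^1}² for every u ∈ H^1_0.
The interval has length L = π, and Poincaré/coercivity depend only on L. Here a(u, u) = ∫(u')² + (-2/7)·∫u².
Here c = -2/7 < 0 with |c| < (π/L)² = 1, so coercivity still holds. The condition a(u,u) ≥ α||u||_{H^1}² reads (1−α)∫(u')² ≥ (α−c)∫u². Any admissible α is ≤ 1 (rapidly oscillating u have ∫u²/∫(u')² → 0), and α = 1 would force 0 ≥ (1−c)∫u², impossible since c < 1; so 1−α > 0. By the sharp Poincaré inequality on H^1_0 of an interval of length L, ∫(u')² ≥ (π/L)²∫u² with equality for the first sine mode sin(π(x−x₀)/L) (x₀ the left endpoint), so the inequality holds for all u iff (1−α)(π/L)² ≥ α − c, i.e. α ≤ ((π/L)² + c)/((π/L)² + 1) = (1 + c(L/π)²)/(1 + (L/π)²). (Direct route, valid since c ≤ 0: Poincaré gives c∫u² ≥ c(L/π)²∫(u')², so a(u,u) ≥ (1 + c(L/π)²)∫(u')², while ||u||_{H^1}² ≤ (1 + (L/π)²)∫(u')²; dividing yields the same α.) With (π/L)² = 1 and c = -2/7, the largest admissible constant is α = ((π/L)² + c)/((π/L)² + 1).
Simplifying, α = 5/14.


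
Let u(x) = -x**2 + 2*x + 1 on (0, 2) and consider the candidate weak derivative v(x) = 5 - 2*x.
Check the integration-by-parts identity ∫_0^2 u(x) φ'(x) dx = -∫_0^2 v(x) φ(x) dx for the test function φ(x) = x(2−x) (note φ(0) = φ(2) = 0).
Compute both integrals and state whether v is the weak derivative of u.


LHS = 0, RHS = -4. No, v is not the weak derivative of u.

u(x) = -x**2 + 2*x + 1, classical derivative u'(x) = 2 - 2*x.
φ(x) = x(2−x), so φ'(x) = 2 - 2*x.
Note φ(0) = φ(2) = 0, so the boundary term u·φ vanishes.
LHS = ∫_0^2 u(x) φ'(x) dx = ∫_0^2 (2*x^3 - 6*x^2 + 2*x + 2) dx. Term by term:
  ∫_0^2 2*x^3 dx = 8;  ∫_0^2 -6*x^2 dx = -16;  ∫_0^2 2*x dx = 4;
  ∫_0^2 2 dx = 4.
Sum: 8 − 16 + 4 + 4 = 0.
So LHS = 0.
∫_0^2 v(x) φ(x) dx = ∫_0^2 (2*x^3 - 9*x^2 + 10*x) dx. Term by term:
  ∫_0^2 2*x^3 dx = 8;  ∫_0^2 -9*x^2 dx = -24;  ∫_0^2 10*x dx = 20.
Sum: 8 − 24 + 20 = 4.
So RHS = -∫_0^2 v(x) φ(x) dx = -4.
LHS − RHS = 4 ≠ 0, so the identity fails.
(For a valid weak derivative the identity must hold for EVERY test function, in particular this one. The failure shows v is NOT the weak derivative of u.)
Correct weak derivative would be u'(x) = 2 - 2*x.


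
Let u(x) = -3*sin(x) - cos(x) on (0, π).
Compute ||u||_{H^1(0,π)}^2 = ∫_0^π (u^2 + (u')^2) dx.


||u||_{H^1(0,π)}^2 = 10*π

u'(x) = sin(x) - 3*cos(x).
Expand u² and (u')² and integrate term by term on (0, π), using: for integers n ≥ 1, ∫_0^π sin²(nx) dx = ∫_0^π cos²(nx) dx = π/2; for n ≠ n', ∫_0^π sin(nx)sin(n'x) dx = ∫_0^π cos(nx)cos(n'x) dx = 0; and by product-to-sum, ∫_0^π sin(nx)cos(n'x) dx = ½∫_0^π [sin((n+n')x) + sin((n−n')x)] dx, which is 0 when n+n' is even and 2n/(n²−n'²) when n+n' is odd (it need not vanish on (0, π)).
  u² squared terms: (-1)²·∫cos(x)² dx = 1·π/2 = π/2;  (-3)²·∫sin(x)² dx = 9·π/2 = 9*π/2.
  u² cross terms: 2·(-1)·(-3)·∫cos(x)·sin(x) dx = 6·(0) = 0.
  So ∫_0^π u² dx = π/2 + 9*π/2 + 0 = 5*π.
  (u')² squared terms: (-3)²·∫cos(x)² dx = 9·π/2 = 9*π/2;  (1)²·∫sin(x)² dx = 1·π/2 = π/2.
  (u')² cross terms: 2·(-3)·(1)·∫cos(x)·sin(x) dx = -6·(0) = 0.
  So ∫_0^π (u')² dx = 9*π/2 + π/2 + 0 = 5*π.
||u||_{H^1}^2 = (5*π) + (5*π) = 10*π.


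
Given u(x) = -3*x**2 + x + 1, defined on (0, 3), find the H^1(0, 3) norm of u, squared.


||u||_{H^1}^2 = 5559/10

The H^1 norm (squared) on an interval (0, L) is
  ||u||_{H^1}^2 = ∫_0^L u(x)^2 dx + ∫_0^L u'(x)^2 dx.
Compute u'(x) = 1 - 6*x.
Then u(x)^2 = 9*x**4 - 6*x**3 - 5*x**2 + 2*x + 1 and u'(x)^2 = 36*x**2 - 12*x + 1.
Integrate each monomial from 0 to 3 using ∫_0^3 c·x^n dx = c·3^(n+1)/(n+1):
  ∫_0^3 u(x)^2 dx = ∫_0^3 (9*x^4 - 6*x^3 - 5*x^2 + 2*x + 1) dx. Term by term:
    ∫_0^3 9*x^4 dx = 2187/5;  ∫_0^3 -6*x^3 dx = -243/2;  ∫_0^3 -5*x^2 dx = -45;
    ∫_0^3 2*x dx = 9;  ∫_0^3 1 dx = 3.
  Sum: 2187/5 − 243/2 − 45 + 9 + 3 = 2829/10.
  ∫_0^3 u'(x)^2 dx = ∫_0^3 (36*x^2 - 12*x + 1) dx. Term by term:
    ∫_0^3 36*x^2 dx = 324;  ∫_0^3 -12*x dx = -54;  ∫_0^3 1 dx = 3.
  Sum: 324 − 54 + 3 = 273.
Adding: ||u||_{H^1}^2 = 2829/10 + 273 = 5559/10.


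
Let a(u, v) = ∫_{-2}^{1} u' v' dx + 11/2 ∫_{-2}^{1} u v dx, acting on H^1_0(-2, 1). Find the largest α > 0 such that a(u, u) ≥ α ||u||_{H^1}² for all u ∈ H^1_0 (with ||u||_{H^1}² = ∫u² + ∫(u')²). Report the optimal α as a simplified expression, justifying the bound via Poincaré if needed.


α = 1

Coercivity of a(·,·) on H^1_0(-2, 1) means a(u, u) ≥ α ||u||_{H^1}² for every u ∈ H^1_0.
The interval has length L = 3, and Poincaré/coercivity depend only on L. Here a(u, u) = ∫(u')² + (11/2)·∫u².
Here c = 11/2 ≥ 1, so a(u,u) = ∫(u')² + c∫u² ≥ ∫(u')² + ∫u² = ||u||_{H^1}², i.e. α = 1 works. No larger α is possible: a(u,u) ≥ α||u||_{H^1}² means (1−α)∫(u')² ≥ (α−c)∫u², and for the modes u_n = sin(nπ(x−x₀)/L) (x₀ the left endpoint) one has ∫u_n²/∫(u_n')² = (L/(nπ))² → 0, so a(u_n,u_n)/||u_n||_{H^1}² → 1. Hence the optimal constant is α = 1.
Therefore α = 1.


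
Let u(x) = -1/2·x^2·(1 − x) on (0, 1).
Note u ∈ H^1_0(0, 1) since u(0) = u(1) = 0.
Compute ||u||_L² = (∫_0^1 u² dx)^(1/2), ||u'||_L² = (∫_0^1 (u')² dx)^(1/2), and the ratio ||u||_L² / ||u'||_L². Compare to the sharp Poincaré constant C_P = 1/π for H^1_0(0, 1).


||u||_L² / ||u'||_L² = sqrt(14)/14 < C_P = 1/π.

u(x) = -1/2·x^2·(1 − x), so u'(x) = x*(3*x - 2)/2.
u(x) = -1/2·x^2·(1 − x) vanishes at x = 0 and x = 1, so u ∈ H^1_0(0, 1). Differentiate via the product rule and integrate the resulting polynomials term by term.
  ∫_0^1 u² dx = ∫_0^1 (x^6/4 - x^5/2 + x^4/4) dx. Term by term:
    ∫_0^1 x^6/4 dx = 1/28;  ∫_0^1 -x^5/2 dx = -1/12;  ∫_0^1 x^4/4 dx = 1/20.
  Sum: 1/28 − 1/12 + 1/20 = 1/420.
  ∫_0^1 (u')² dx = ∫_0^1 (9*x^4/4 - 3*x^3 + x^2) dx. Term by term:
    ∫_0^1 9*x^4/4 dx = 9/20;  ∫_0^1 -3*x^3 dx = -3/4;  ∫_0^1 x^2 dx = 1/3.
  Sum: 9/20 − 3/4 + 1/3 = 1/30.
∫_0^1 u² dx = 1/420, so ||u||_L² = sqrt(105)/210.
∫_0^1 (u')² dx = 1/30, so ||u'||_L² = sqrt(30)/30.
Ratio ||u||_L² / ||u'||_L² = sqrt(14)/14.
Sharp Poincaré constant on H^1_0(0, 1) is C_P = L/π = 1/π, achieved by sin(π·x).
A polynomial bump cannot attain the sharp Poincaré constant (only the first sine eigenfunction does), so the ratio is strictly less than C_P, consistent with ||u||_L² ≤ C_P ||u'||_L².


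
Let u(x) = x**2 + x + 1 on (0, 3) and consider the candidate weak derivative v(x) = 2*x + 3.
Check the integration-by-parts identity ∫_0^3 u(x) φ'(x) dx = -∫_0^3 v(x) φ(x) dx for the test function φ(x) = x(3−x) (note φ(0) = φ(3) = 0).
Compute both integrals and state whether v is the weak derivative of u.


LHS = -18, RHS = -27. No, v is not the weak derivative of u.

u(x) = x**2 + x + 1, classical derivative u'(x) = 2*x + 1.
φ(x) = x(3−x), so φ'(x) = 3 - 2*x.
Note φ(0) = φ(3) = 0, so the boundary term u·φ vanishes.
LHS = ∫_0^3 u(x) φ'(x) dx = ∫_0^3 (-2*x^3 + x^2 + x + 3) dx. Term by term:
  ∫_0^3 -2*x^3 dx = -81/2;  ∫_0^3 x^2 dx = 9;  ∫_0^3 x dx = 9/2;
  ∫_0^3 3 dx = 9.
Sum: -81/2 + 9 + 9/2 + 9 = -18.
So LHS = -18.
∫_0^3 v(x) φ(x) dx = ∫_0^3 (-2*x^3 + 3*x^2 + 9*x) dx. Term by term:
  ∫_0^3 -2*x^3 dx = -81/2;  ∫_0^3 3*x^2 dx = 27;  ∫_0^3 9*x dx = 81/2.
Sum: -81/2 + 27 + 81/2 = 27.
So RHS = -∫_0^3 v(x) φ(x) dx = -27.
LHS − RHS = 9 ≠ 0, so the identity fails.
(For a valid weak derivative the identity must hold for EVERY test function, in particular this one. The failure shows v is NOT the weak derivative of u.)
Correct weak derivative would be u'(x) = 2*x + 1.


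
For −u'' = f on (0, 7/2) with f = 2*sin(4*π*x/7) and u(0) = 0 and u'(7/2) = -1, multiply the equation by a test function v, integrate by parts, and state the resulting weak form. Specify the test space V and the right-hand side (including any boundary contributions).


V = {v ∈ H^1(0, 7/2) : v(0) = 0} (test functions vanish at x = 0 where u is specified); weak form: ∫_0^7/2 u'v' dx = ∫_0^7/2 (2*sin(4*π*x/7)) v dx − v(7/2) for all v ∈ V.

Multiply both sides by a test function v and integrate from 0 to 7/2:
  ∫_0^7/2 −u''(x) v(x) dx = ∫_0^7/2 f(x) v(x) dx.
Integrate the LHS by parts once:
  ∫_0^7/2 −u'' v dx = −[u'(x) v(x)]_0^7/2 + ∫_0^7/2 u'(x) v'(x) dx.
Thus ∫_0^7/2 u'(x) v'(x) dx = ∫_0^7/2 f(x) v(x) dx + [u'(x) v(x)]_0^7/2.
Choose V so that boundary terms are either known or forced to vanish.
Mixed BC: u(0) = 0 (Dirichlet) and u'(7/2) = -1 (Neumann). Define V = {v ∈ H^1(0, 7/2) : v(0) = 0}. Then [u' v]_0^7/2 = u'(7/2)·v(7/2) − u'(0)·0 = − v(7/2).
Weak formulation: find u (satisfying any essential BC) such that ∫_0^7/2 u'(x) v'(x) dx = ∫_0^7/2 f v dx − v(7/2) for all v ∈ V (Dirichlet at 0 absorbed into V; Neumann datum at x = 7/2 contributes the boundary term).
Substituting f(x) = 2*sin(4*π*x/7), the right-hand side is ∫_0^7/2 (2*sin(4*π*x/7)) v dx − v(7/2).


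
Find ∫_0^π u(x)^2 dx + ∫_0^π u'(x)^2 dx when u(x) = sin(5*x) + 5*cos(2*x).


||u||_{H^1(0,π)}^2 = 500/21 + 151*π/2

u'(x) = -10*sin(2*x) + 5*cos(5*x).
Expand u² and (u')² and integrate term by term on (0, π), using: for integers n ≥ 1, ∫_0^π sin²(nx) dx = ∫_0^π cos²(nx) dx = π/2; for n ≠ n', ∫_0^π sin(nx)sin(n'x) dx = ∫_0^π cos(nx)cos(n'x) dx = 0; and by product-to-sum, ∫_0^π sin(nx)cos(n'x) dx = ½∫_0^π [sin((n+n')x) + sin((n−n')x)] dx, which is 0 when n+n' is even and 2n/(n²−n'²) when n+n' is odd (it need not vanish on (0, π)).
  u² squared terms: (5)²·∫cos(2x)² dx = 25·π/2 = 25*π/2;  (1)²·∫sin(5x)² dx = 1·π/2 = π/2.
  u² cross terms: 2·(5)·(1)·∫cos(2x)·sin(5x) dx = 10·(10/21) = 100/21.
  So ∫_0^π u² dx = 25*π/2 + π/2 + 100/21 = 100/21 + 13*π.
  (u')² squared terms: (-10)²·∫sin(2x)² dx = 100·π/2 = 50*π;  (5)²·∫cos(5x)² dx = 25·π/2 = 25*π/2.
  (u')² cross terms: 2·(-10)·(5)·∫sin(2x)·cos(5x) dx = -100·(-4/21) = 400/21.
  So ∫_0^π (u')² dx = 50*π + 25*π/2 + 400/21 = 400/21 + 125*π/2.
||u||_{H^1}^2 = (100/21 + 13*π) + (400/21 + 125*π/2) = 500/21 + 151*π/2.


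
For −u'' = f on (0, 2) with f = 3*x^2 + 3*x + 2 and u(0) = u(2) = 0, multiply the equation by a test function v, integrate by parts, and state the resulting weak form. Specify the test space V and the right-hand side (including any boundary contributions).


V = H^1_0(0, 2) (so v(0) = v(2) = 0); weak form: ∫_0^2 u'v' dx = ∫_0^2 (3*x^2 + 3*x + 2) v dx for all v ∈ V.

Multiply both sides by a test function v and integrate from 0 to 2:
  ∫_0^2 −u''(x) v(x) dx = ∫_0^2 f(x) v(x) dx.
Integrate the LHS by parts once:
  ∫_0^2 −u'' v dx = −[u'(x) v(x)]_0^2 + ∫_0^2 u'(x) v'(x) dx.
Thus ∫_0^2 u'(x) v'(x) dx = ∫_0^2 f(x) v(x) dx + [u'(x) v(x)]_0^2.
Choose V so that boundary terms are either known or forced to vanish.
u is Dirichlet: u(0) = u(2) = 0. Let V = H^1_0(0, 2); then v(0) = v(2) = 0, and [u' v]_0^2 = 0.
Weak formulation: find u (satisfying any essential BC) such that ∫_0^2 u'(x) v'(x) dx = ∫_0^2 f v dx for all v ∈ V.
Substituting f(x) = 3*x^2 + 3*x + 2, the right-hand side is ∫_0^2 (3*x^2 + 3*x + 2) v dx.


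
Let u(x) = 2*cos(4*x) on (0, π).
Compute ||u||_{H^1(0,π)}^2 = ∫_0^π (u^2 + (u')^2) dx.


||u||_{H^1(0,π)}^2 = 34*π

u'(x) = -8*sin(4*x).
Expand u² and (u')² and integrate term by term on (0, π), using: for integers n ≥ 1, ∫_0^π sin²(nx) dx = ∫_0^π cos²(nx) dx = π/2; for n ≠ n', ∫_0^π sin(nx)sin(n'x) dx = ∫_0^π cos(nx)cos(n'x) dx = 0; and by product-to-sum, ∫_0^π sin(nx)cos(n'x) dx = ½∫_0^π [sin((n+n')x) + sin((n−n')x)] dx, which is 0 when n+n' is even and 2n/(n²−n'²) when n+n' is odd (it need not vanish on (0, π)).
  u² squared terms: (2)²·∫cos(4x)² dx = 4·π/2 = 2*π.
  So ∫_0^π u² dx = 2*π.
  (u')² squared terms: (-8)²·∫sin(4x)² dx = 64·π/2 = 32*π.
  So ∫_0^π (u')² dx = 32*π.
||u||_{H^1}^2 = (2*π) + (32*π) = 34*π.


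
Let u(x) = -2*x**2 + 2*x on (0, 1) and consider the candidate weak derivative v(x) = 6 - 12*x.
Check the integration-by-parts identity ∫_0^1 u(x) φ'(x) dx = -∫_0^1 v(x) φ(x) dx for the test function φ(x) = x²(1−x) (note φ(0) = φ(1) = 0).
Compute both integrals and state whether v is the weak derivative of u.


LHS = 1/30, RHS = 1/10. No, v is not the weak derivative of u.

u(x) = -2*x**2 + 2*x, classical derivative u'(x) = 2 - 4*x.
φ(x) = x²(1−x), so φ'(x) = x*(2 - 3*x).
Note φ(0) = φ(1) = 0, so the boundary term u·φ vanishes.
LHS = ∫_0^1 u(x) φ'(x) dx = ∫_0^1 (6*x^4 - 10*x^3 + 4*x^2) dx. Term by term:
  ∫_0^1 6*x^4 dx = 6/5;  ∫_0^1 -10*x^3 dx = -5/2;  ∫_0^1 4*x^2 dx = 4/3.
Sum: 6/5 − 5/2 + 4/3 = 1/30.
So LHS = 1/30.
∫_0^1 v(x) φ(x) dx = ∫_0^1 (12*x^4 - 18*x^3 + 6*x^2) dx. Term by term:
  ∫_0^1 12*x^4 dx = 12/5;  ∫_0^1 -18*x^3 dx = -9/2;  ∫_0^1 6*x^2 dx = 2.
Sum: 12/5 − 9/2 + 2 = -1/10.
So RHS = -∫_0^1 v(x) φ(x) dx = 1/10.
LHS − RHS = -1/15 ≠ 0, so the identity fails.
(For a valid weak derivative the identity must hold for EVERY test function, in particular this one. The failure shows v is NOT the weak derivative of u.)
Correct weak derivative would be u'(x) = 2 - 4*x.


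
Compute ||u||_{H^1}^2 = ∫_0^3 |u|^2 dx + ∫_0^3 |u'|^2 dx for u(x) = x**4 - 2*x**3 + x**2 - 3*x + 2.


||u||_{H^1}^2 = 43359/35

The H^1 norm (squared) on an interval (0, L) is
  ||u||_{H^1}^2 = ∫_0^L u(x)^2 dx + ∫_0^L u'(x)^2 dx.
Compute u'(x) = 4*x**3 - 6*x**2 + 2*x - 3.
Then u(x)^2 = x**8 - 4*x**7 + 6*x**6 - 10*x**5 + 17*x**4 - 14*x**3 + 13*x**2 - 12*x + 4 and u'(x)^2 = 16*x**6 - 48*x**5 + 52*x**4 - 48*x**3 + 40*x**2 - 12*x + 9.
Integrate each monomial from 0 to 3 using ∫_0^3 c·x^n dx = c·3^(n+1)/(n+1):
  ∫_0^3 u(x)^2 dx = ∫_0^3 (x^8 - 4*x^7 + 6*x^6 - 10*x^5 + 17*x^4 - 14*x^3 + 13*x^2 - 12*x + 4) dx. Term by term:
    ∫_0^3 x^8 dx = 2187;  ∫_0^3 -4*x^7 dx = -6561/2;  ∫_0^3 6*x^6 dx = 13122/7;
    ∫_0^3 -10*x^5 dx = -1215;  ∫_0^3 17*x^4 dx = 4131/5;  ∫_0^3 -14*x^3 dx = -567/2;
    ∫_0^3 13*x^2 dx = 117;  ∫_0^3 -12*x dx = -54;  ∫_0^3 4 dx = 12.
  Sum: 2187 − 6561/2 + 13122/7 − 1215 + 4131/5 − 567/2 + 117 − 54 + 12 = 6432/35.
  ∫_0^3 u'(x)^2 dx = ∫_0^3 (16*x^6 - 48*x^5 + 52*x^4 - 48*x^3 + 40*x^2 - 12*x + 9) dx. Term by term:
    ∫_0^3 16*x^6 dx = 34992/7;  ∫_0^3 -48*x^5 dx = -5832;  ∫_0^3 52*x^4 dx = 12636/5;
    ∫_0^3 -48*x^3 dx = -972;  ∫_0^3 40*x^2 dx = 360;  ∫_0^3 -12*x dx = -54;
    ∫_0^3 9 dx = 27.
  Sum: 34992/7 − 5832 + 12636/5 − 972 + 360 − 54 + 27 = 36927/35.
Adding: ||u||_{H^1}^2 = 6432/35 + 36927/35 = 43359/35.
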